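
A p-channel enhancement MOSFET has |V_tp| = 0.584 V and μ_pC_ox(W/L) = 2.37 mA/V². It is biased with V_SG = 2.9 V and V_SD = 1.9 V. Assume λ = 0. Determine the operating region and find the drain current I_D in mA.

V_ov = V_SG − |V_tp| = 2.9 − 0.584 = 2.32 V.
Since V_SD = 1.9 V < V_ov = 2.32 V, the device is in the triode region.
I_D = k_p [V_ov · V_SD − ½ V_SD²] = 2.37 × [2.32 × 1.9 − 0.5 × 1.9²] = 6.15 mA.

Triode; I_D = 6.15 mA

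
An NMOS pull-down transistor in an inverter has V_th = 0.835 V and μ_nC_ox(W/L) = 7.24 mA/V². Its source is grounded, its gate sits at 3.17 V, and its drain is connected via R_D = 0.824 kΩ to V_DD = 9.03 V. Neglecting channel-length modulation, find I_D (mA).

V_GS = V_G = 3.17 V, so V_ov = 3.17 − 0.835 = 2.33 V.
Assume saturation: I_D = ½ k_n V_ov² = 0.5 × 7.24 × 2.33² = 19.7 mA, giving V_DS = V_DD − I_D R_D = 9.03 − 19.7 × 0.824 = -7.23 V.
But -7.23 V < V_ov = 2.33 V, so the device is actually in triode.
In triode I_D = k_n[V_ov V_DS − ½ V_DS²] and I_D = (V_DD − V_DS)/R_D. Equating: 2.98 V_DS² − 14.93 V_DS + 9.03 = 0, giving V_DS = 0.704 V (the root below V_ov).
I_D = (9.03 − 0.704) / 0.824 = 10.1 mA.

I_D = 10.1 mA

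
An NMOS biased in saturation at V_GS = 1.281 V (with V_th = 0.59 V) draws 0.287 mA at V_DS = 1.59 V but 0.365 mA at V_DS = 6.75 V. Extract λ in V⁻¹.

λ = 0.0575 V⁻¹

With V_GS fixed, I_D ∝ (1 + λ V_DS) in saturation, so I_D2/I_D1 = (1 + λ V_DS2)/(1 + λ V_DS1).
0.365/0.287 = 1.272 = (1 + 6.75 λ)/(1 + 1.59 λ).
Solving: λ (I_D1 V_DS2 − I_D2 V_DS1) = I_D2 − I_D1, so λ = (0.365 − 0.287) / (0.287 × 6.75 − 0.365 × 1.59) = 0.078 / 1.36 = 0.0575 V⁻¹.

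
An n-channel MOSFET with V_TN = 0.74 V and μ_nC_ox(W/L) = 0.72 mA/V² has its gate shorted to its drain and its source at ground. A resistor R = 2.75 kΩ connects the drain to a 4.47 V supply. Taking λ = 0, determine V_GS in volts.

V_GS = 2.24 V

With gate tied to drain, V_GS = V_DS ≥ V_GS − V_TN, so the device is in saturation.
KCL at the drain: ½ k_n (V_GS − V_TN)² = (V_DD − V_GS)/R.
Let x = V_GS − 0.74. Then 0.99 x² + x − 3.73 = 0, giving x = 1.5 V (positive root), so V_GS = 2.24 V.
I_D = (V_DD − V_GS)/R = (4.47 − 2.24) / 2.75 = 0.811 mA.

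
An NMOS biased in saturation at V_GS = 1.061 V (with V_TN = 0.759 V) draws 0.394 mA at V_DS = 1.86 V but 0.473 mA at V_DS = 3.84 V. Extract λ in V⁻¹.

λ = 0.125 V⁻¹

With V_GS fixed, I_D ∝ (1 + λ V_DS) in saturation, so I_D2/I_D1 = (1 + λ V_DS2)/(1 + λ V_DS1).
0.473/0.394 = 1.201 = (1 + 3.84 λ)/(1 + 1.86 λ).
Solving: λ (I_D1 V_DS2 − I_D2 V_DS1) = I_D2 − I_D1, so λ = (0.473 − 0.394) / (0.394 × 3.84 − 0.473 × 1.86) = 0.079 / 0.633 = 0.125 V⁻¹.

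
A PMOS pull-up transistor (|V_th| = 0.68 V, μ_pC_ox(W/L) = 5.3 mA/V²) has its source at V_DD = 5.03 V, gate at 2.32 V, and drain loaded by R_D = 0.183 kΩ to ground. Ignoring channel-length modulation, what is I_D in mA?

I_D = 10.9 mA

V_SG = V_DD − V_G = 5.03 − 2.32 = 2.71 V, so V_ov = 2.71 − 0.68 = 2.03 V.
Assume saturation: I_D = ½ k_p V_ov² = 0.5 × 5.3 × 2.03² = 10.9 mA, giving V_SD = V_DD − I_D R_D = 5.03 − 10.9 × 0.183 = 3.03 V.
V_SD = 3.03 V ≥ V_ov = 2.03 V, confirming saturation.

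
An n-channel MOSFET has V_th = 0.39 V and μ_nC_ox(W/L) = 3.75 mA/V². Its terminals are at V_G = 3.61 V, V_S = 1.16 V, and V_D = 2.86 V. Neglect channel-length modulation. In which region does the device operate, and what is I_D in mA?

V_GS = V_G − V_S = 3.61 − 1.16 = 2.45 V; V_DS = V_D − V_S = 2.86 − 1.16 = 1.7 V.
V_ov = V_GS − V_th = 2.45 − 0.39 = 2.06 V.
Since V_DS = 1.7 V < V_ov = 2.06 V, the device is in the triode region.
I_D = k_n [V_ov · V_DS − ½ V_DS²] = 3.75 × [2.06 × 1.7 − 0.5 × 1.7²] = 7.71 mA.

Triode; I_D = 7.71 mA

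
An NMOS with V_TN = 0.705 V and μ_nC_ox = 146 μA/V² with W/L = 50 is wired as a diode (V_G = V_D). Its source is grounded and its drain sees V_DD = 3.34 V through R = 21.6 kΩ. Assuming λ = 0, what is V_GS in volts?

With gate tied to drain, V_GS = V_DS ≥ V_GS − V_TN, so the device is in saturation.
k_n = μ_nC_ox · (W/L) = 7.3 mA/V².
KCL at the drain: ½ k_n (V_GS − V_TN)² = (V_DD − V_GS)/R.
Let x = V_GS − 0.705. Then 78.8 x² + x − 2.635 = 0, giving x = 0.177 V (positive root), so V_GS = 0.882 V.
I_D = (V_DD − V_GS)/R = (3.34 − 0.882) / 21.6 = 0.114 mA.

V_GS = 0.882 V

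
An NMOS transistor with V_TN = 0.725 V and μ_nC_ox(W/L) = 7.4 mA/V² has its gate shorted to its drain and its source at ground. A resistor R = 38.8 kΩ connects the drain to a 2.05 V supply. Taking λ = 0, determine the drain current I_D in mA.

With gate tied to drain, V_GS = V_DS ≥ V_GS − V_TN, so the device is in saturation.
KCL at the drain: ½ k_n (V_GS − V_TN)² = (V_DD − V_GS)/R.
Let x = V_GS − 0.725. Then 144 x² + x − 1.325 = 0, giving x = 0.0927 V (positive root), so V_GS = 0.818 V.
I_D = (V_DD − V_GS)/R = (2.05 − 0.818) / 38.8 = 0.0318 mA.

I_D = 0.0318 mA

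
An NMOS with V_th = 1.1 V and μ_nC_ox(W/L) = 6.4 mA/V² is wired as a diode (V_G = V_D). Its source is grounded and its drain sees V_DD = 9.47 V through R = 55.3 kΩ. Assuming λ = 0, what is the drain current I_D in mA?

I_D = 0.147 mA

With gate tied to drain, V_GS = V_DS ≥ V_GS − V_th, so the device is in saturation.
KCL at the drain: ½ k_n (V_GS − V_th)² = (V_DD − V_GS)/R.
Let x = V_GS − 1.1. Then 177 x² + x − 8.37 = 0, giving x = 0.215 V (positive root), so V_GS = 1.31 V.
I_D = (V_DD − V_GS)/R = (9.47 − 1.31) / 55.3 = 0.147 mA.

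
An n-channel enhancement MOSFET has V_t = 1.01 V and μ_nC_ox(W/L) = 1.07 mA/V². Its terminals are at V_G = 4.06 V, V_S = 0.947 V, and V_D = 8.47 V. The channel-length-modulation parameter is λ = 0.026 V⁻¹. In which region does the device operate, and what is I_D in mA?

V_GS = V_G − V_S = 4.06 − 0.947 = 3.11 V; V_DS = V_D − V_S = 8.47 − 0.947 = 7.52 V.
V_ov = V_GS − V_t = 3.11 − 1.01 = 2.1 V.
Since V_DS = 7.52 V ≥ V_ov = 2.1 V, the device is in saturation.
I_D = ½ k_n V_ov² (1 + λ V_DS) = 0.5 × 1.07 × 2.1² × (1 + 0.026 × 7.52) = 2.83 mA.

Saturation; I_D = 2.83 mA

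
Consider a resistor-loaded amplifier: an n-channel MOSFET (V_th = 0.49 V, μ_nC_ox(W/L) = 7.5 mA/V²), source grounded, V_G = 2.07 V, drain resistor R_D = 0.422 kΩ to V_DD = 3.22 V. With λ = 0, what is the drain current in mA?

I_D = 6.10 mA

V_GS = V_G = 2.07 V, so V_ov = 2.07 − 0.49 = 1.58 V.
Assume saturation: I_D = ½ k_n V_ov² = 0.5 × 7.5 × 1.58² = 9.36 mA, giving V_DS = V_DD − I_D R_D = 3.22 − 9.36 × 0.422 = -0.731 V.
But -0.731 V < V_ov = 1.58 V, so the device is actually in triode.
In triode I_D = k_n[V_ov V_DS − ½ V_DS²] and I_D = (V_DD − V_DS)/R_D. Equating: 1.58 V_DS² − 6.001 V_DS + 3.22 = 0, giving V_DS = 0.647 V (the root below V_ov).
I_D = (3.22 − 0.647) / 0.422 = 6.1 mA.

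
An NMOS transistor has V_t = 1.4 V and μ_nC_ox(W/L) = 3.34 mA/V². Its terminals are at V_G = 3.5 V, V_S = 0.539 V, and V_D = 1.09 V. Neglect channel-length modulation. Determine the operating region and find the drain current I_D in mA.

V_GS = V_G − V_S = 3.5 − 0.539 = 2.96 V; V_DS = V_D − V_S = 1.09 − 0.539 = 0.551 V.
V_ov = V_GS − V_t = 2.96 − 1.4 = 1.56 V.
Since V_DS = 0.551 V < V_ov = 1.56 V, the device is in the triode region.
I_D = k_n [V_ov · V_DS − ½ V_DS²] = 3.34 × [1.56 × 0.551 − 0.5 × 0.551²] = 2.37 mA.

Triode; I_D = 2.37 mA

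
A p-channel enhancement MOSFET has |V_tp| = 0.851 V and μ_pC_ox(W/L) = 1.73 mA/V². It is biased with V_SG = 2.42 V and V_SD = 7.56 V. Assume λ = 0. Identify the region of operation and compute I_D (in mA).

V_ov = V_SG − |V_tp| = 2.42 − 0.851 = 1.57 V.
Since V_SD = 7.56 V ≥ V_ov = 1.57 V, the device is in saturation.
I_D = ½ k_p V_ov² = 0.5 × 1.73 × 1.57² = 2.13 mA.

Saturation; I_D = 2.13 mA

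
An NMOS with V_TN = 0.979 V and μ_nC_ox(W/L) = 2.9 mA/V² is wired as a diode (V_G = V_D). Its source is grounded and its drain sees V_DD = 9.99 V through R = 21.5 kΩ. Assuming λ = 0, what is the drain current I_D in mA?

I_D = 0.395 mA

With gate tied to drain, V_GS = V_DS ≥ V_GS − V_TN, so the device is in saturation.
KCL at the drain: ½ k_n (V_GS − V_TN)² = (V_DD − V_GS)/R.
Let x = V_GS − 0.979. Then 31.2 x² + x − 9.011 = 0, giving x = 0.522 V (positive root), so V_GS = 1.5 V.
I_D = (V_DD − V_GS)/R = (9.99 − 1.5) / 21.5 = 0.395 mA.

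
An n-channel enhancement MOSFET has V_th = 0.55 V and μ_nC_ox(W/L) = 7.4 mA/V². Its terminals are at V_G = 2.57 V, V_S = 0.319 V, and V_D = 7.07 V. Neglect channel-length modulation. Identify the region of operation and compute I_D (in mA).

Saturation; I_D = 10.7 mA

V_GS = V_G − V_S = 2.57 − 0.319 = 2.25 V; V_DS = V_D − V_S = 7.07 − 0.319 = 6.75 V.
V_ov = V_GS − V_th = 2.25 − 0.55 = 1.7 V.
Since V_DS = 6.75 V ≥ V_ov = 1.7 V, the device is in saturation.
I_D = ½ k_n V_ov² = 0.5 × 7.4 × 1.7² = 10.7 mA.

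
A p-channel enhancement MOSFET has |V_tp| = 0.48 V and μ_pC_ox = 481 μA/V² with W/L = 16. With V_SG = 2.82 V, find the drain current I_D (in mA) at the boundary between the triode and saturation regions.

At the boundary V_SD = V_ov = V_SG − |V_tp| = 2.82 − 0.48 = 2.34 V.
k_p = μ_pC_ox · (W/L) = 7.696 mA/V².
I_D = ½ k_p V_ov² = 0.5 × 7.696 × 2.34² = 21.1 mA.

I_D = 21.1 mA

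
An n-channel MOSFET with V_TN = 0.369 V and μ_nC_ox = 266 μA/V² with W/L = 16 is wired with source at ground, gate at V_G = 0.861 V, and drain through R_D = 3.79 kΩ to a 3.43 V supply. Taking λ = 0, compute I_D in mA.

V_GS = V_G = 0.861 V, so V_ov = 0.861 − 0.369 = 0.492 V.
k_n = μ_nC_ox · (W/L) = 4.256 mA/V².
Assume saturation: I_D = ½ k_n V_ov² = 0.5 × 4.256 × 0.492² = 0.515 mA, giving V_DS = V_DD − I_D R_D = 3.43 − 0.515 × 3.79 = 1.48 V.
V_DS = 1.48 V ≥ V_ov = 0.492 V, confirming saturation.

I_D = 0.515 mA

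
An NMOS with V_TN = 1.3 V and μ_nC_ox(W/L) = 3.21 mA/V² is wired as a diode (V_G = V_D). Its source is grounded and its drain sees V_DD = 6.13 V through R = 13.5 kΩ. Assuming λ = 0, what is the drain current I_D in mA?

I_D = 0.324 mA

With gate tied to drain, V_GS = V_DS ≥ V_GS − V_TN, so the device is in saturation.
KCL at the drain: ½ k_n (V_GS − V_TN)² = (V_DD − V_GS)/R.
Let x = V_GS − 1.3. Then 21.7 x² + x − 4.83 = 0, giving x = 0.45 V (positive root), so V_GS = 1.75 V.
I_D = (V_DD − V_GS)/R = (6.13 − 1.75) / 13.5 = 0.324 mA.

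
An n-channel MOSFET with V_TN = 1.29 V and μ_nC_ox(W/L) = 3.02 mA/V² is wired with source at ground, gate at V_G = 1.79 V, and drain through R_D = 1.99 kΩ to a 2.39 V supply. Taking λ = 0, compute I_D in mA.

V_GS = V_G = 1.79 V, so V_ov = 1.79 − 1.29 = 0.5 V.
Assume saturation: I_D = ½ k_n V_ov² = 0.5 × 3.02 × 0.5² = 0.378 mA, giving V_DS = V_DD − I_D R_D = 2.39 − 0.378 × 1.99 = 1.64 V.
V_DS = 1.64 V ≥ V_ov = 0.5 V, confirming saturation.

I_D = 0.378 mA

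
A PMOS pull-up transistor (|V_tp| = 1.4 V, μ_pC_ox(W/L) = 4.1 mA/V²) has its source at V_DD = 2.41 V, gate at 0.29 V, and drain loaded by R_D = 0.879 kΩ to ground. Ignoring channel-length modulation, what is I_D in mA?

V_SG = V_DD − V_G = 2.41 − 0.29 = 2.12 V, so V_ov = 2.12 − 1.4 = 0.72 V.
Assume saturation: I_D = ½ k_p V_ov² = 0.5 × 4.1 × 0.72² = 1.06 mA, giving V_SD = V_DD − I_D R_D = 2.41 − 1.06 × 0.879 = 1.48 V.
V_SD = 1.48 V ≥ V_ov = 0.72 V, confirming saturation.

I_D = 1.06 mA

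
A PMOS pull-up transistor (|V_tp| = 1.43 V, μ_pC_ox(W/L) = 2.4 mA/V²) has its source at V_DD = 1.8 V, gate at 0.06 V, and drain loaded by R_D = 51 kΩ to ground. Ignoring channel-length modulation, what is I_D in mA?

V_SG = V_DD − V_G = 1.8 − 0.06 = 1.74 V, so V_ov = 1.74 − 1.43 = 0.31 V.
Assume saturation: I_D = ½ k_p V_ov² = 0.5 × 2.4 × 0.31² = 0.115 mA, giving V_SD = V_DD − I_D R_D = 1.8 − 0.115 × 51 = -4.08 V.
But -4.08 V < V_ov = 0.31 V, so the device is actually in triode.
In triode I_D = k_p[V_ov V_SD − ½ V_SD²] and I_D = (V_DD − V_SD)/R_D. Equating: 61.2 V_SD² − 38.94 V_SD + 1.8 = 0, giving V_SD = 0.0502 V (the root below V_ov).
I_D = (1.8 − 0.0502) / 51 = 0.0343 mA.

I_D = 0.0343 mA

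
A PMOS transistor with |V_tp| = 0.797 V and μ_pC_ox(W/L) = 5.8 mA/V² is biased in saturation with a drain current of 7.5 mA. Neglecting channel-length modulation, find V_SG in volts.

In saturation I_D = ½ k_p (V_SG − |V_tp|)², so V_SG − |V_tp| = √(2 I_D / k_p) = √(2 × 7.5 / 5.8) = 1.61 V.
V_SG = 0.797 + 1.61 = 2.41 V.

V_SG = 2.41 V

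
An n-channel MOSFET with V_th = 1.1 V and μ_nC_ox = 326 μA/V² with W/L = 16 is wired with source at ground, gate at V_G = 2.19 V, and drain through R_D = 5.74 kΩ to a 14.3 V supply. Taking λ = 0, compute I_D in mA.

I_D = 2.39 mA

V_GS = V_G = 2.19 V, so V_ov = 2.19 − 1.1 = 1.09 V.
k_n = μ_nC_ox · (W/L) = 5.216 mA/V².
Assume saturation: I_D = ½ k_n V_ov² = 0.5 × 5.216 × 1.09² = 3.1 mA, giving V_DS = V_DD − I_D R_D = 14.3 − 3.1 × 5.74 = -3.49 V.
But -3.49 V < V_ov = 1.09 V, so the device is actually in triode.
In triode I_D = k_n[V_ov V_DS − ½ V_DS²] and I_D = (V_DD − V_DS)/R_D. Equating: 15 V_DS² − 33.63 V_DS + 14.3 = 0, giving V_DS = 0.57 V (the root below V_ov).
I_D = (14.3 − 0.57) / 5.74 = 2.39 mA.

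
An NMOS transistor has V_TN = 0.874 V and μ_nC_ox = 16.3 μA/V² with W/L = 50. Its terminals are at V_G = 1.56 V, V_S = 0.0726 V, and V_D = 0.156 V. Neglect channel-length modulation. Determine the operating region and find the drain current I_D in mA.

V_GS = V_G − V_S = 1.56 − 0.0726 = 1.49 V; V_DS = V_D − V_S = 0.156 − 0.0726 = 0.0834 V.
k_n = μ_nC_ox · (W/L) = 0.815 mA/V².
V_ov = V_GS − V_TN = 1.49 − 0.874 = 0.613 V.
Since V_DS = 0.0834 V < V_ov = 0.613 V, the device is in the triode region.
I_D = k_n [V_ov · V_DS − ½ V_DS²] = 0.815 × [0.613 × 0.0834 − 0.5 × 0.0834²] = 0.0389 mA.

Triode; I_D = 0.0389 mA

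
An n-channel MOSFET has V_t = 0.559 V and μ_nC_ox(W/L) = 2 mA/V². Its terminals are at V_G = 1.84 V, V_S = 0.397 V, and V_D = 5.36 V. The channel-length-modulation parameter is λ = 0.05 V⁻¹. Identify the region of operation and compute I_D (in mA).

V_GS = V_G − V_S = 1.84 − 0.397 = 1.44 V; V_DS = V_D − V_S = 5.36 − 0.397 = 4.96 V.
V_ov = V_GS − V_t = 1.44 − 0.559 = 0.884 V.
Since V_DS = 4.96 V ≥ V_ov = 0.884 V, the device is in saturation.
I_D = ½ k_n V_ov² (1 + λ V_DS) = 0.5 × 2 × 0.884² × (1 + 0.05 × 4.96) = 0.975 mA.

Saturation; I_D = 0.975 mA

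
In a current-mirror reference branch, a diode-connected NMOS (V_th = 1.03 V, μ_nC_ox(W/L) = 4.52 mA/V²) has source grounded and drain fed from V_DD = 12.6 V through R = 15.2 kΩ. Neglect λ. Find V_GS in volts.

V_GS = 1.60 V

With gate tied to drain, V_GS = V_DS ≥ V_GS − V_th, so the device is in saturation.
KCL at the drain: ½ k_n (V_GS − V_th)² = (V_DD − V_GS)/R.
Let x = V_GS − 1.03. Then 34.4 x² + x − 11.57 = 0, giving x = 0.566 V (positive root), so V_GS = 1.6 V.
I_D = (V_DD − V_GS)/R = (12.6 − 1.6) / 15.2 = 0.724 mA.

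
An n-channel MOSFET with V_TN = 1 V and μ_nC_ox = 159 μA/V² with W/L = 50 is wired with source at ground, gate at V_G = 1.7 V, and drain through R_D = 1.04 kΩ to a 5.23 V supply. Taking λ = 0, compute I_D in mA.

V_GS = V_G = 1.7 V, so V_ov = 1.7 − 1 = 0.7 V.
k_n = μ_nC_ox · (W/L) = 7.95 mA/V².
Assume saturation: I_D = ½ k_n V_ov² = 0.5 × 7.95 × 0.7² = 1.95 mA, giving V_DS = V_DD − I_D R_D = 5.23 − 1.95 × 1.04 = 3.2 V.
V_DS = 3.2 V ≥ V_ov = 0.7 V, confirming saturation.

I_D = 1.95 mA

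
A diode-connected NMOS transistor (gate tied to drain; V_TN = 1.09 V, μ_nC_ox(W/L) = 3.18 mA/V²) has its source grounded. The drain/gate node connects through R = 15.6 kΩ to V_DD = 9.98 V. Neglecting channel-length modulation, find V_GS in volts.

With gate tied to drain, V_GS = V_DS ≥ V_GS − V_TN, so the device is in saturation.
KCL at the drain: ½ k_n (V_GS − V_TN)² = (V_DD − V_GS)/R.
Let x = V_GS − 1.09. Then 24.8 x² + x − 8.89 = 0, giving x = 0.579 V (positive root), so V_GS = 1.67 V.
I_D = (V_DD − V_GS)/R = (9.98 − 1.67) / 15.6 = 0.533 mA.

V_GS = 1.67 V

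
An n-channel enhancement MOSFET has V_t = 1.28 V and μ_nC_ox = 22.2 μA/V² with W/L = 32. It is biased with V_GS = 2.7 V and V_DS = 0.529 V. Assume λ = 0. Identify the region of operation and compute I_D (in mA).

Triode; I_D = 0.434 mA

k_n = μ_nC_ox · (W/L) = 0.7104 mA/V².
V_ov = V_GS − V_t = 2.7 − 1.28 = 1.42 V.
Since V_DS = 0.529 V < V_ov = 1.42 V, the device is in the triode region.
I_D = k_n [V_ov · V_DS − ½ V_DS²] = 0.7104 × [1.42 × 0.529 − 0.5 × 0.529²] = 0.434 mA.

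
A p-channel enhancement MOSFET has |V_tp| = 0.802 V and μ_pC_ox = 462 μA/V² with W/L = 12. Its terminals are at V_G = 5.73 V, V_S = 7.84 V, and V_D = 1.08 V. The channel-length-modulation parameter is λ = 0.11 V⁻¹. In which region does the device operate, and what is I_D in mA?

V_SG = V_S − V_G = 7.84 − 5.73 = 2.11 V; V_SD = V_S − V_D = 7.84 − 1.08 = 6.76 V.
k_p = μ_pC_ox · (W/L) = 5.544 mA/V².
V_ov = V_SG − |V_tp| = 2.11 − 0.802 = 1.31 V.
Since V_SD = 6.76 V ≥ V_ov = 1.31 V, the device is in saturation.
I_D = ½ k_p V_ov² (1 + λ V_SD) = 0.5 × 5.544 × 1.31² × (1 + 0.11 × 6.76) = 8.27 mA.

Saturation; I_D = 8.27 mA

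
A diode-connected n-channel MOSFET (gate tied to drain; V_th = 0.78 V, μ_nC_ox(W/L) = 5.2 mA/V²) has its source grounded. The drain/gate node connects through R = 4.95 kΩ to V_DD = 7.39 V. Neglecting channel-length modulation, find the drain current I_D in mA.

I_D = 1.20 mA

With gate tied to drain, V_GS = V_DS ≥ V_GS − V_th, so the device is in saturation.
KCL at the drain: ½ k_n (V_GS − V_th)² = (V_DD − V_GS)/R.
Let x = V_GS − 0.78. Then 12.9 x² + x − 6.61 = 0, giving x = 0.679 V (positive root), so V_GS = 1.46 V.
I_D = (V_DD − V_GS)/R = (7.39 − 1.46) / 4.95 = 1.2 mA.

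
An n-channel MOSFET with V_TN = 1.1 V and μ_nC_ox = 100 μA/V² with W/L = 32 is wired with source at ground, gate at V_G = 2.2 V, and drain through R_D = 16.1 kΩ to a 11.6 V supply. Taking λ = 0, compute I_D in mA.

I_D = 0.707 mA

V_GS = V_G = 2.2 V, so V_ov = 2.2 − 1.1 = 1.1 V.
k_n = μ_nC_ox · (W/L) = 3.2 mA/V².
Assume saturation: I_D = ½ k_n V_ov² = 0.5 × 3.2 × 1.1² = 1.94 mA, giving V_DS = V_DD − I_D R_D = 11.6 − 1.94 × 16.1 = -19.6 V.
But -19.6 V < V_ov = 1.1 V, so the device is actually in triode.
In triode I_D = k_n[V_ov V_DS − ½ V_DS²] and I_D = (V_DD − V_DS)/R_D. Equating: 25.8 V_DS² − 57.67 V_DS + 11.6 = 0, giving V_DS = 0.223 V (the root below V_ov).
I_D = (11.6 − 0.223) / 16.1 = 0.707 mA.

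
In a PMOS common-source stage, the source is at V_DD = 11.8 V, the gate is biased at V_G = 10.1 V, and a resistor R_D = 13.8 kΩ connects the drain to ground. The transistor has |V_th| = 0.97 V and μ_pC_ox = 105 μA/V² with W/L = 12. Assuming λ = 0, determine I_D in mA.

I_D = 0.336 mA

V_SG = V_DD − V_G = 11.8 − 10.1 = 1.7 V, so V_ov = 1.7 − 0.97 = 0.73 V.
k_p = μ_pC_ox · (W/L) = 1.26 mA/V².
Assume saturation: I_D = ½ k_p V_ov² = 0.5 × 1.26 × 0.73² = 0.336 mA, giving V_SD = V_DD − I_D R_D = 11.8 − 0.336 × 13.8 = 7.17 V.
V_SD = 7.17 V ≥ V_ov = 0.73 V, confirming saturation.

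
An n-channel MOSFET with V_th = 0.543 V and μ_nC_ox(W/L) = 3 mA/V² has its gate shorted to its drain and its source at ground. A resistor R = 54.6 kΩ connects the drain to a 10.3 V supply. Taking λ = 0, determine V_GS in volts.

V_GS = 0.882 V

With gate tied to drain, V_GS = V_DS ≥ V_GS − V_th, so the device is in saturation.
KCL at the drain: ½ k_n (V_GS − V_th)² = (V_DD − V_GS)/R.
Let x = V_GS − 0.543. Then 81.9 x² + x − 9.757 = 0, giving x = 0.339 V (positive root), so V_GS = 0.882 V.
I_D = (V_DD − V_GS)/R = (10.3 − 0.882) / 54.6 = 0.172 mA.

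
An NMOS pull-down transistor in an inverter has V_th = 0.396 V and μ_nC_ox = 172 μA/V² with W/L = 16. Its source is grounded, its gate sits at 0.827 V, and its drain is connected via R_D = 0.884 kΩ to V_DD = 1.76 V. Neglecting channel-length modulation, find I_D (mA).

V_GS = V_G = 0.827 V, so V_ov = 0.827 − 0.396 = 0.431 V.
k_n = μ_nC_ox · (W/L) = 2.752 mA/V².
Assume saturation: I_D = ½ k_n V_ov² = 0.5 × 2.752 × 0.431² = 0.256 mA, giving V_DS = V_DD − I_D R_D = 1.76 − 0.256 × 0.884 = 1.53 V.
V_DS = 1.53 V ≥ V_ov = 0.431 V, confirming saturation.

I_D = 0.256 mA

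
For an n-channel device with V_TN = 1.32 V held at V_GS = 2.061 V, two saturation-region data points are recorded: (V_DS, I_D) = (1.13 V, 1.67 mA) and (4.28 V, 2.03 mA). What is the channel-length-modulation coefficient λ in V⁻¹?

λ = 0.0742 V⁻¹

With V_GS fixed, I_D ∝ (1 + λ V_DS) in saturation, so I_D2/I_D1 = (1 + λ V_DS2)/(1 + λ V_DS1).
2.03/1.67 = 1.216 = (1 + 4.28 λ)/(1 + 1.13 λ).
Solving: λ (I_D1 V_DS2 − I_D2 V_DS1) = I_D2 − I_D1, so λ = (2.03 − 1.67) / (1.67 × 4.28 − 2.03 × 1.13) = 0.36 / 4.85 = 0.0742 V⁻¹.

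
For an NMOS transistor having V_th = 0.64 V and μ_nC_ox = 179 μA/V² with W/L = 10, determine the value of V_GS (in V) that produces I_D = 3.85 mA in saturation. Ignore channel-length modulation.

k_n = μ_nC_ox · (W/L) = 1.79 mA/V².
In saturation I_D = ½ k_n (V_GS − V_th)², so V_GS − V_th = √(2 I_D / k_n) = √(2 × 3.85 / 1.79) = 2.07 V.
V_GS = 0.64 + 2.07 = 2.71 V.

V_GS = 2.71 V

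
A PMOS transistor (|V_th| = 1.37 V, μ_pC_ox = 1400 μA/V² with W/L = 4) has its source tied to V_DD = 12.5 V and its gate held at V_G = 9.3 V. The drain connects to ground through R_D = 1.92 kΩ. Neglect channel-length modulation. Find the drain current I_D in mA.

V_SG = V_DD − V_G = 12.5 − 9.3 = 3.2 V, so V_ov = 3.2 − 1.37 = 1.83 V.
k_p = μ_pC_ox · (W/L) = 5.6 mA/V².
Assume saturation: I_D = ½ k_p V_ov² = 0.5 × 5.6 × 1.83² = 9.38 mA, giving V_SD = V_DD − I_D R_D = 12.5 − 9.38 × 1.92 = -5.5 V.
But -5.5 V < V_ov = 1.83 V, so the device is actually in triode.
In triode I_D = k_p[V_ov V_SD − ½ V_SD²] and I_D = (V_DD − V_SD)/R_D. Equating: 5.38 V_SD² − 20.68 V_SD + 12.5 = 0, giving V_SD = 0.751 V (the root below V_ov).
I_D = (12.5 − 0.751) / 1.92 = 6.12 mA.

I_D = 6.12 mA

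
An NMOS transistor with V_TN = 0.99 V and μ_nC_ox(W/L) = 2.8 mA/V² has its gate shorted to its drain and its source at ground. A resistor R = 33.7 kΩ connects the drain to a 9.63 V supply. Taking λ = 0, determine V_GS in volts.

V_GS = 1.41 V

With gate tied to drain, V_GS = V_DS ≥ V_GS − V_TN, so the device is in saturation.
KCL at the drain: ½ k_n (V_GS − V_TN)² = (V_DD − V_GS)/R.
Let x = V_GS − 0.99. Then 47.2 x² + x − 8.64 = 0, giving x = 0.417 V (positive root), so V_GS = 1.41 V.
I_D = (V_DD − V_GS)/R = (9.63 − 1.41) / 33.7 = 0.244 mA.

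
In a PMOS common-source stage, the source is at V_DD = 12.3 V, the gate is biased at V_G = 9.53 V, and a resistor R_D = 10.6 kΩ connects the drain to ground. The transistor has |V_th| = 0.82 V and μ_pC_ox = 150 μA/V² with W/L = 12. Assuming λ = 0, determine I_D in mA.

I_D = 1.13 mA

V_SG = V_DD − V_G = 12.3 − 9.53 = 2.77 V, so V_ov = 2.77 − 0.82 = 1.95 V.
k_p = μ_pC_ox · (W/L) = 1.8 mA/V².
Assume saturation: I_D = ½ k_p V_ov² = 0.5 × 1.8 × 1.95² = 3.42 mA, giving V_SD = V_DD − I_D R_D = 12.3 − 3.42 × 10.6 = -24 V.
But -24 V < V_ov = 1.95 V, so the device is actually in triode.
In triode I_D = k_p[V_ov V_SD − ½ V_SD²] and I_D = (V_DD − V_SD)/R_D. Equating: 9.54 V_SD² − 38.21 V_SD + 12.3 = 0, giving V_SD = 0.353 V (the root below V_ov).
I_D = (12.3 − 0.353) / 10.6 = 1.13 mA.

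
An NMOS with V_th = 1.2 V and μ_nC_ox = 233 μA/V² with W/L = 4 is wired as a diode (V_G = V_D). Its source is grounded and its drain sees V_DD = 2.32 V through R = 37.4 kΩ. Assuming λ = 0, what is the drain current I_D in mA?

With gate tied to drain, V_GS = V_DS ≥ V_GS − V_th, so the device is in saturation.
k_n = μ_nC_ox · (W/L) = 0.932 mA/V².
KCL at the drain: ½ k_n (V_GS − V_th)² = (V_DD − V_GS)/R.
Let x = V_GS − 1.2. Then 17.4 x² + x − 1.12 = 0, giving x = 0.226 V (positive root), so V_GS = 1.43 V.
I_D = (V_DD − V_GS)/R = (2.32 − 1.43) / 37.4 = 0.0239 mA.

I_D = 0.0239 mA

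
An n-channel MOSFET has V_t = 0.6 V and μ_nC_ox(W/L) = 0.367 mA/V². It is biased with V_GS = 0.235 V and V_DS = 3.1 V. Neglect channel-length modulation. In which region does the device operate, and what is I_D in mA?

Cutoff; I_D = 0 mA

V_GS = 0.235 V < V_t = 0.6 V, so the transistor is in cutoff.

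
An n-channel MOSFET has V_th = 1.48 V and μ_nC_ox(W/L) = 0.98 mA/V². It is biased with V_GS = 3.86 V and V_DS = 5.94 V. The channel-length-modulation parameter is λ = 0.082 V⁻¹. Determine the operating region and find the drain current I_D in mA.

Saturation; I_D = 4.13 mA

V_ov = V_GS − V_th = 3.86 − 1.48 = 2.38 V.
Since V_DS = 5.94 V ≥ V_ov = 2.38 V, the device is in saturation.
I_D = ½ k_n V_ov² (1 + λ V_DS) = 0.5 × 0.98 × 2.38² × (1 + 0.082 × 5.94) = 4.13 mA.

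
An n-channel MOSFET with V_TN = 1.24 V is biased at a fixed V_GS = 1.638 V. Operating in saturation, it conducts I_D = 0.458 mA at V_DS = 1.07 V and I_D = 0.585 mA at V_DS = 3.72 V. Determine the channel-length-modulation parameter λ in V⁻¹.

λ = 0.118 V⁻¹

With V_GS fixed, I_D ∝ (1 + λ V_DS) in saturation, so I_D2/I_D1 = (1 + λ V_DS2)/(1 + λ V_DS1).
0.585/0.458 = 1.277 = (1 + 3.72 λ)/(1 + 1.07 λ).
Solving: λ (I_D1 V_DS2 − I_D2 V_DS1) = I_D2 − I_D1, so λ = (0.585 − 0.458) / (0.458 × 3.72 − 0.585 × 1.07) = 0.127 / 1.08 = 0.118 V⁻¹.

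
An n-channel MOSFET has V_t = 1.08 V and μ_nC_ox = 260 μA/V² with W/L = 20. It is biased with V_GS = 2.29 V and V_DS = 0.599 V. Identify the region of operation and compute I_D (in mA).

k_n = μ_nC_ox · (W/L) = 5.2 mA/V².
V_ov = V_GS − V_t = 2.29 − 1.08 = 1.21 V.
Since V_DS = 0.599 V < V_ov = 1.21 V, the device is in the triode region.
I_D = k_n [V_ov · V_DS − ½ V_DS²] = 5.2 × [1.21 × 0.599 − 0.5 × 0.599²] = 2.84 mA.

Triode; I_D = 2.84 mA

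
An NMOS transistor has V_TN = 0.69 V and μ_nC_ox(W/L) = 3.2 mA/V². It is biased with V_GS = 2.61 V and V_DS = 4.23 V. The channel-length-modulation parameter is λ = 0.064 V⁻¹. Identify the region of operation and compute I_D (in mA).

Saturation; I_D = 7.50 mA

V_ov = V_GS − V_TN = 2.61 − 0.69 = 1.92 V.
Since V_DS = 4.23 V ≥ V_ov = 1.92 V, the device is in saturation.
I_D = ½ k_n V_ov² (1 + λ V_DS) = 0.5 × 3.2 × 1.92² × (1 + 0.064 × 4.23) = 7.5 mA.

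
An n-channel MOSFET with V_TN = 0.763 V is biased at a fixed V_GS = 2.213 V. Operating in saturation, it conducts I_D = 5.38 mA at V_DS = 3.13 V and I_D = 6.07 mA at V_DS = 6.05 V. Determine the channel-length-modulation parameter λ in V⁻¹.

With V_GS fixed, I_D ∝ (1 + λ V_DS) in saturation, so I_D2/I_D1 = (1 + λ V_DS2)/(1 + λ V_DS1).
6.07/5.38 = 1.128 = (1 + 6.05 λ)/(1 + 3.13 λ).
Solving: λ (I_D1 V_DS2 − I_D2 V_DS1) = I_D2 − I_D1, so λ = (6.07 − 5.38) / (5.38 × 6.05 − 6.07 × 3.13) = 0.69 / 13.5 = 0.0509 V⁻¹.

λ = 0.0509 V⁻¹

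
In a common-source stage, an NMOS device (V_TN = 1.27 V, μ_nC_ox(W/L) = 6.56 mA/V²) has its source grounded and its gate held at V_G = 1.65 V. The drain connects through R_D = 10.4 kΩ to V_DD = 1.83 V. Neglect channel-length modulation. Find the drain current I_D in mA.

V_GS = V_G = 1.65 V, so V_ov = 1.65 − 1.27 = 0.38 V.
Assume saturation: I_D = ½ k_n V_ov² = 0.5 × 6.56 × 0.38² = 0.474 mA, giving V_DS = V_DD − I_D R_D = 1.83 − 0.474 × 10.4 = -3.1 V.
But -3.1 V < V_ov = 0.38 V, so the device is actually in triode.
In triode I_D = k_n[V_ov V_DS − ½ V_DS²] and I_D = (V_DD − V_DS)/R_D. Equating: 34.1 V_DS² − 26.93 V_DS + 1.83 = 0, giving V_DS = 0.0751 V (the root below V_ov).
I_D = (1.83 − 0.0751) / 10.4 = 0.169 mA.

I_D = 0.169 mA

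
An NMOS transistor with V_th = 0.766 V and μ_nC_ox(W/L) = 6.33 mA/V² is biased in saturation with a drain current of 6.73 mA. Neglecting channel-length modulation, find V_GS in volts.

V_GS = 2.22 V

In saturation I_D = ½ k_n (V_GS − V_th)², so V_GS − V_th = √(2 I_D / k_n) = √(2 × 6.73 / 6.33) = 1.46 V.
V_GS = 0.766 + 1.46 = 2.22 V.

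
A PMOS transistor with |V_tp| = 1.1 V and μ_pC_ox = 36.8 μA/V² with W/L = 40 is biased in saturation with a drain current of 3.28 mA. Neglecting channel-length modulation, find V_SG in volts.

k_p = μ_pC_ox · (W/L) = 1.472 mA/V².
In saturation I_D = ½ k_p (V_SG − |V_tp|)², so V_SG − |V_tp| = √(2 I_D / k_p) = √(2 × 3.28 / 1.472) = 2.11 V.
V_SG = 1.1 + 2.11 = 3.21 V.

V_SG = 3.21 V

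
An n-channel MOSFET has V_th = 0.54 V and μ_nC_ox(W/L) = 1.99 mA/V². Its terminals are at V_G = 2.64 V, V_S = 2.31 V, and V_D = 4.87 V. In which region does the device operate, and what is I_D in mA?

Cutoff; I_D = 0 mA

V_GS = V_G − V_S = 2.64 − 2.31 = 0.33 V; V_DS = V_D − V_S = 4.87 − 2.31 = 2.56 V.
V_GS = 0.33 V < V_th = 0.54 V, so the transistor is in cutoff.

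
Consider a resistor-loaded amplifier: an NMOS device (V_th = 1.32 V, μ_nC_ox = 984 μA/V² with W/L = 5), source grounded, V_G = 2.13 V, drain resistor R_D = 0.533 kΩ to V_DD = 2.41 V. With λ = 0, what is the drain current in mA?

I_D = 1.61 mA

V_GS = V_G = 2.13 V, so V_ov = 2.13 − 1.32 = 0.81 V.
k_n = μ_nC_ox · (W/L) = 4.92 mA/V².
Assume saturation: I_D = ½ k_n V_ov² = 0.5 × 4.92 × 0.81² = 1.61 mA, giving V_DS = V_DD − I_D R_D = 2.41 − 1.61 × 0.533 = 1.55 V.
V_DS = 1.55 V ≥ V_ov = 0.81 V, confirming saturation.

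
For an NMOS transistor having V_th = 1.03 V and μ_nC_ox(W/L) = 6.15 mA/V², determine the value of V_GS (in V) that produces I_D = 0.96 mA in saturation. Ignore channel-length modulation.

In saturation I_D = ½ k_n (V_GS − V_th)², so V_GS − V_th = √(2 I_D / k_n) = √(2 × 0.96 / 6.15) = 0.559 V.
V_GS = 1.03 + 0.559 = 1.59 V.

V_GS = 1.59 V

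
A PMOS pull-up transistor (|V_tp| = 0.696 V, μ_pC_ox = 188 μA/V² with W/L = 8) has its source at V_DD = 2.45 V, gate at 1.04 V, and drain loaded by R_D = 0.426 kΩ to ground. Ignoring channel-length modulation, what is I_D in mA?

V_SG = V_DD − V_G = 2.45 − 1.04 = 1.41 V, so V_ov = 1.41 − 0.696 = 0.714 V.
k_p = μ_pC_ox · (W/L) = 1.504 mA/V².
Assume saturation: I_D = ½ k_p V_ov² = 0.5 × 1.504 × 0.714² = 0.383 mA, giving V_SD = V_DD − I_D R_D = 2.45 − 0.383 × 0.426 = 2.29 V.
V_SD = 2.29 V ≥ V_ov = 0.714 V, confirming saturation.

I_D = 0.383 mA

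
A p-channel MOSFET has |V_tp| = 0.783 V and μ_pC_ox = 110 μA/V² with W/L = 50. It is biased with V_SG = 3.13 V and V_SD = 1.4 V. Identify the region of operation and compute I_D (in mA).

k_p = μ_pC_ox · (W/L) = 5.5 mA/V².
V_ov = V_SG − |V_tp| = 3.13 − 0.783 = 2.35 V.
Since V_SD = 1.4 V < V_ov = 2.35 V, the device is in the triode region.
I_D = k_p [V_ov · V_SD − ½ V_SD²] = 5.5 × [2.35 × 1.4 − 0.5 × 1.4²] = 12.7 mA.

Triode; I_D = 12.7 mA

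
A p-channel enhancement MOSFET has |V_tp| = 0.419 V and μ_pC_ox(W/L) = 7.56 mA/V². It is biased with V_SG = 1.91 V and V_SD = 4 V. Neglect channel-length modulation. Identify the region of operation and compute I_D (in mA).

V_ov = V_SG − |V_tp| = 1.91 − 0.419 = 1.49 V.
Since V_SD = 4 V ≥ V_ov = 1.49 V, the device is in saturation.
I_D = ½ k_p V_ov² = 0.5 × 7.56 × 1.49² = 8.4 mA.

Saturation; I_D = 8.40 mA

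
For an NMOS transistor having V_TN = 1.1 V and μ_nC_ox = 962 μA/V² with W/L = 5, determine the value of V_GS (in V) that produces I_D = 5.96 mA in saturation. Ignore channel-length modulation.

k_n = μ_nC_ox · (W/L) = 4.81 mA/V².
In saturation I_D = ½ k_n (V_GS − V_TN)², so V_GS − V_TN = √(2 I_D / k_n) = √(2 × 5.96 / 4.81) = 1.57 V.
V_GS = 1.1 + 1.57 = 2.67 V.

V_GS = 2.67 V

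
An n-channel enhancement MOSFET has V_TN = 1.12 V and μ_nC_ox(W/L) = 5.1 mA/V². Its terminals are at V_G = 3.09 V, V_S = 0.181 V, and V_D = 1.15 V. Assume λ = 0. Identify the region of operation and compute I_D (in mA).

V_GS = V_G − V_S = 3.09 − 0.181 = 2.91 V; V_DS = V_D − V_S = 1.15 − 0.181 = 0.969 V.
V_ov = V_GS − V_TN = 2.91 − 1.12 = 1.79 V.
Since V_DS = 0.969 V < V_ov = 1.79 V, the device is in the triode region.
I_D = k_n [V_ov · V_DS − ½ V_DS²] = 5.1 × [1.79 × 0.969 − 0.5 × 0.969²] = 6.45 mA.

Triode; I_D = 6.45 mA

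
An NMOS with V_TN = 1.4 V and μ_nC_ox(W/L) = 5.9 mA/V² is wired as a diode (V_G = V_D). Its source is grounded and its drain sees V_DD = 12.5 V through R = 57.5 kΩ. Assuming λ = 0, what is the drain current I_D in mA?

With gate tied to drain, V_GS = V_DS ≥ V_GS − V_TN, so the device is in saturation.
KCL at the drain: ½ k_n (V_GS − V_TN)² = (V_DD − V_GS)/R.
Let x = V_GS − 1.4. Then 170 x² + x − 11.1 = 0, giving x = 0.253 V (positive root), so V_GS = 1.65 V.
I_D = (V_DD − V_GS)/R = (12.5 − 1.65) / 57.5 = 0.189 mA.

I_D = 0.189 mA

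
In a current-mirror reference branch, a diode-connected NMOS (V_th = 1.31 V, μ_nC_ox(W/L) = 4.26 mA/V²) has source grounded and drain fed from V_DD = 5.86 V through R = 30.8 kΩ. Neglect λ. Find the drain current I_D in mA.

I_D = 0.139 mA

With gate tied to drain, V_GS = V_DS ≥ V_GS − V_th, so the device is in saturation.
KCL at the drain: ½ k_n (V_GS − V_th)² = (V_DD − V_GS)/R.
Let x = V_GS − 1.31. Then 65.6 x² + x − 4.55 = 0, giving x = 0.256 V (positive root), so V_GS = 1.57 V.
I_D = (V_DD − V_GS)/R = (5.86 − 1.57) / 30.8 = 0.139 mA.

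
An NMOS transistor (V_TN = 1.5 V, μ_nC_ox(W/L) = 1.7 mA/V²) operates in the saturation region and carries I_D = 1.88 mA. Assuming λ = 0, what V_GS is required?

In saturation I_D = ½ k_n (V_GS − V_TN)², so V_GS − V_TN = √(2 I_D / k_n) = √(2 × 1.88 / 1.7) = 1.49 V.
V_GS = 1.5 + 1.49 = 2.99 V.

V_GS = 2.99 V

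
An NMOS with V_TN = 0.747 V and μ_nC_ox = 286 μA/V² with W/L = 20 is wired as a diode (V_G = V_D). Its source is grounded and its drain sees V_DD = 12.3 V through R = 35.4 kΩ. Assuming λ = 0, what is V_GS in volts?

With gate tied to drain, V_GS = V_DS ≥ V_GS − V_TN, so the device is in saturation.
k_n = μ_nC_ox · (W/L) = 5.72 mA/V².
KCL at the drain: ½ k_n (V_GS − V_TN)² = (V_DD − V_GS)/R.
Let x = V_GS − 0.747. Then 101 x² + x − 11.55 = 0, giving x = 0.333 V (positive root), so V_GS = 1.08 V.
I_D = (V_DD − V_GS)/R = (12.3 − 1.08) / 35.4 = 0.317 mA.

V_GS = 1.08 V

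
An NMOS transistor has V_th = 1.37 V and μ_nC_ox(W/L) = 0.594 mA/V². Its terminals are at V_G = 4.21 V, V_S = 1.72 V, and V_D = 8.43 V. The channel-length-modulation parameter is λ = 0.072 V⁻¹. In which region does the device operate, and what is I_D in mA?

V_GS = V_G − V_S = 4.21 − 1.72 = 2.49 V; V_DS = V_D − V_S = 8.43 − 1.72 = 6.71 V.
V_ov = V_GS − V_th = 2.49 − 1.37 = 1.12 V.
Since V_DS = 6.71 V ≥ V_ov = 1.12 V, the device is in saturation.
I_D = ½ k_n V_ov² (1 + λ V_DS) = 0.5 × 0.594 × 1.12² × (1 + 0.072 × 6.71) = 0.553 mA.

Saturation; I_D = 0.553 mA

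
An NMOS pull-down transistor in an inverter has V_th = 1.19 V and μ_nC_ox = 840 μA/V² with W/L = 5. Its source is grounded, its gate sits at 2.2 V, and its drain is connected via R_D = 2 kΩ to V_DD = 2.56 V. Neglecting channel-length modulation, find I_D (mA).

V_GS = V_G = 2.2 V, so V_ov = 2.2 − 1.19 = 1.01 V.
k_n = μ_nC_ox · (W/L) = 4.2 mA/V².
Assume saturation: I_D = ½ k_n V_ov² = 0.5 × 4.2 × 1.01² = 2.14 mA, giving V_DS = V_DD − I_D R_D = 2.56 − 2.14 × 2 = -1.72 V.
But -1.72 V < V_ov = 1.01 V, so the device is actually in triode.
In triode I_D = k_n[V_ov V_DS − ½ V_DS²] and I_D = (V_DD − V_DS)/R_D. Equating: 4.2 V_DS² − 9.484 V_DS + 2.56 = 0, giving V_DS = 0.313 V (the root below V_ov).
I_D = (2.56 − 0.313) / 2 = 1.12 mA.

I_D = 1.12 mA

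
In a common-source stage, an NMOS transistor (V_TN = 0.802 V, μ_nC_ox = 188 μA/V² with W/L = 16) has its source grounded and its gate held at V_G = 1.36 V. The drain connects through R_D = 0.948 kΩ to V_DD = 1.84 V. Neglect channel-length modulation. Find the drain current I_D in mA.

I_D = 0.468 mA

V_GS = V_G = 1.36 V, so V_ov = 1.36 − 0.802 = 0.558 V.
k_n = μ_nC_ox · (W/L) = 3.008 mA/V².
Assume saturation: I_D = ½ k_n V_ov² = 0.5 × 3.008 × 0.558² = 0.468 mA, giving V_DS = V_DD − I_D R_D = 1.84 − 0.468 × 0.948 = 1.4 V.
V_DS = 1.4 V ≥ V_ov = 0.558 V, confirming saturation.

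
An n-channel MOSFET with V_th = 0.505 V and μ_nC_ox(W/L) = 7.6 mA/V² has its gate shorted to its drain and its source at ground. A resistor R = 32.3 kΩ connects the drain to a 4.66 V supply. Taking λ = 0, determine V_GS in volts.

V_GS = 0.685 V

With gate tied to drain, V_GS = V_DS ≥ V_GS − V_th, so the device is in saturation.
KCL at the drain: ½ k_n (V_GS − V_th)² = (V_DD − V_GS)/R.
Let x = V_GS − 0.505. Then 123 x² + x − 4.155 = 0, giving x = 0.18 V (positive root), so V_GS = 0.685 V.
I_D = (V_DD − V_GS)/R = (4.66 − 0.685) / 32.3 = 0.123 mA.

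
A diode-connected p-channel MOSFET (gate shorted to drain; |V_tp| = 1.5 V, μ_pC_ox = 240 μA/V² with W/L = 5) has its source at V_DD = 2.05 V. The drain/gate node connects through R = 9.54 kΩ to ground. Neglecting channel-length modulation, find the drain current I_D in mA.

I_D = 0.0331 mA

With gate tied to drain, V_SG = V_SD ≥ V_SG − |V_tp|, so the device is in saturation.
k_p = μ_pC_ox · (W/L) = 1.2 mA/V².
KCL at the drain: ½ k_p (V_SG − |V_tp|)² = (V_DD − V_SG)/R.
Let x = V_SG − 1.5. Then 5.72 x² + x − 0.55 = 0, giving x = 0.235 V (positive root), so V_SG = 1.73 V.
I_D = (V_DD − V_SG)/R = (2.05 − 1.73) / 9.54 = 0.0331 mA.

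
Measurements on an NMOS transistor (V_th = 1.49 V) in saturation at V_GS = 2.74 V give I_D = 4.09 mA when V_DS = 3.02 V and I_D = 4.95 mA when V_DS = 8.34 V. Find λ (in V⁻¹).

λ = 0.0449 V⁻¹

With V_GS fixed, I_D ∝ (1 + λ V_DS) in saturation, so I_D2/I_D1 = (1 + λ V_DS2)/(1 + λ V_DS1).
4.95/4.09 = 1.21 = (1 + 8.34 λ)/(1 + 3.02 λ).
Solving: λ (I_D1 V_DS2 − I_D2 V_DS1) = I_D2 − I_D1, so λ = (4.95 − 4.09) / (4.09 × 8.34 − 4.95 × 3.02) = 0.86 / 19.2 = 0.0449 V⁻¹.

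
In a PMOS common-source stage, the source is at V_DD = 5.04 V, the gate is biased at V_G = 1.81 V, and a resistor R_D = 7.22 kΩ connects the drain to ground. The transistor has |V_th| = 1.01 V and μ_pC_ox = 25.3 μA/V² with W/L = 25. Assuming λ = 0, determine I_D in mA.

V_SG = V_DD − V_G = 5.04 − 1.81 = 3.23 V, so V_ov = 3.23 − 1.01 = 2.22 V.
k_p = μ_pC_ox · (W/L) = 0.6325 mA/V².
Assume saturation: I_D = ½ k_p V_ov² = 0.5 × 0.6325 × 2.22² = 1.56 mA, giving V_SD = V_DD − I_D R_D = 5.04 − 1.56 × 7.22 = -6.21 V.
But -6.21 V < V_ov = 2.22 V, so the device is actually in triode.
In triode I_D = k_p[V_ov V_SD − ½ V_SD²] and I_D = (V_DD − V_SD)/R_D. Equating: 2.28 V_SD² − 11.14 V_SD + 5.04 = 0, giving V_SD = 0.505 V (the root below V_ov).
I_D = (5.04 − 0.505) / 7.22 = 0.628 mA.

I_D = 0.628 mA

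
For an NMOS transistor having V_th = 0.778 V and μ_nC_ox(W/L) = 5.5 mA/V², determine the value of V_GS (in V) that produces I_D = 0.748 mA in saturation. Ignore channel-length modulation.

V_GS = 1.30 V

In saturation I_D = ½ k_n (V_GS − V_th)², so V_GS − V_th = √(2 I_D / k_n) = √(2 × 0.748 / 5.5) = 0.522 V.
V_GS = 0.778 + 0.522 = 1.3 V.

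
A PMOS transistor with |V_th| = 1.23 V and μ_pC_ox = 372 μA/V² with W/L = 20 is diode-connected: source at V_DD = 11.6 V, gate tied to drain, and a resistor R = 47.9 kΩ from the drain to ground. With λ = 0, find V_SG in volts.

With gate tied to drain, V_SG = V_SD ≥ V_SG − |V_th|, so the device is in saturation.
k_p = μ_pC_ox · (W/L) = 7.44 mA/V².
KCL at the drain: ½ k_p (V_SG − |V_th|)² = (V_DD − V_SG)/R.
Let x = V_SG − 1.23. Then 178 x² + x − 10.37 = 0, giving x = 0.238 V (positive root), so V_SG = 1.47 V.
I_D = (V_DD − V_SG)/R = (11.6 − 1.47) / 47.9 = 0.212 mA.

V_SG = 1.47 V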